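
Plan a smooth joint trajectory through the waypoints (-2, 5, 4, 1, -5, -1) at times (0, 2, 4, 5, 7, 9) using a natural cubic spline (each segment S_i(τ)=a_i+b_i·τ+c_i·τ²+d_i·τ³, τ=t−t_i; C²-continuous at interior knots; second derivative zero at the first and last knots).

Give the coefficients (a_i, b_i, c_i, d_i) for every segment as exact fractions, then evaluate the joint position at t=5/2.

Δ: Δ0=7/2, Δ1=-1/2, Δ2=-3, Δ3=-3, Δ4=2
row 1: diag=8, rhs=-24; c'=1/4, d'=-3
row 2: denom=6−2·1/4=11/2; d'=(-15−2·-3)/(11/2)=-18/11
row 3: denom=6−1·2/11=64/11; d'=(0−1·-18/11)/(64/11)=9/32
row 4: denom=8−2·11/32=117/16; d'=(30−2·9/32)/(117/16)=157/39
back: M4=157/39
back: M3=9/32−11/32·157/39=-43/39
back: M2=-18/11−2/11·-43/39=-56/39
back: M1=-3−1/4·-56/39=-103/39
M: M0=0, M1=-103/39, M2=-56/39, M3=-43/39, M4=157/39, M5=0
seg 0: a=-2, c=M0/2=0, d=(M1−M0)/(6·2)=-103/468, b=Δ0−h0·(2M0+M1)/6=1025/234
seg 1: a=5, c=M1/2=-103/78, d=(M2−M1)/(6·2)=47/468, b=Δ1−h1·(2M1+M2)/6=407/234
seg 2: a=4, c=M2/2=-28/39, d=(M3−M2)/(6·1)=1/18, b=Δ2−h2·(2M2+M3)/6=-547/234
seg 3: a=1, c=M3/2=-43/78, d=(M4−M3)/(6·2)=50/117, b=Δ3−h3·(2M3+M4)/6=-422/117
seg 4: a=-5, c=M4/2=157/78, d=(M5−M4)/(6·2)=-157/468, b=Δ4−h4·(2M4+M5)/6=-80/117
t_q=5/2 → seg 1, τ=1/2; S=5+407/234·τ+-103/78·τ²+47/468·τ³=533/96

  seg 0: a=-2 b=1025/234 c=0 d=-103/468
  seg 1: a=5 b=407/234 c=-103/78 d=47/468
  seg 2: a=4 b=-547/234 c=-28/39 d=1/18
  seg 3: a=1 b=-422/117 c=-43/78 d=50/117
  seg 4: a=-5 b=-80/117 c=157/78 d=-157/468
S(5/2) = 533/96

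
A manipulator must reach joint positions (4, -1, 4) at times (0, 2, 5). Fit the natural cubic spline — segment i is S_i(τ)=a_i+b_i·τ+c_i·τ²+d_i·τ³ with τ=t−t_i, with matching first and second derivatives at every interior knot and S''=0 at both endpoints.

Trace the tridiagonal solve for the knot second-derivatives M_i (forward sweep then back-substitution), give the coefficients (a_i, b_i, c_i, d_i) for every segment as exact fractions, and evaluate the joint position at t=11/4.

Δ: Δ0=-5/2, Δ1=5/3
row 1: diag=10, rhs=25; c'=3/10, d'=5/2
back: M1=5/2
M: M0=0, M1=5/2, M2=0
seg 0: a=4, c=M0/2=0, d=(M1−M0)/(6·2)=5/24, b=Δ0−h0·(2M0+M1)/6=-10/3
seg 1: a=-1, c=M1/2=5/4, d=(M2−M1)/(6·3)=-5/36, b=Δ1−h1·(2M1+M2)/6=-5/6
t_q=11/4 → seg 1, τ=3/4; S=-1+-5/6·τ+5/4·τ²+-5/36·τ³=-251/256

  seg 0: a=4 b=-10/3 c=0 d=5/24
  seg 1: a=-1 b=-5/6 c=5/4 d=-5/36
S(11/4) = -251/256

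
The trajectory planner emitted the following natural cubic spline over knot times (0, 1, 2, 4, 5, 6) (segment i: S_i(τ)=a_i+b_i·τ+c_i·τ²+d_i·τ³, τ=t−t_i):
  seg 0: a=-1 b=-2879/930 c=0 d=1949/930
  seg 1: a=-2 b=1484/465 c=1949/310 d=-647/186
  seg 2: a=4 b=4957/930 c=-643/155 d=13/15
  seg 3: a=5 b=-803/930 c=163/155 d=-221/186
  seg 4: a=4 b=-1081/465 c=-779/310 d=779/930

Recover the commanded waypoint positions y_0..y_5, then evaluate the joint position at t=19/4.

y_0=-1 y_1=-2 y_2=4 y_3=5 y_4=4 y_5=0
S(19/4) = 88143/19840

y_0 = S_0(0) = a_0 = -1
y_1 = S_1(0) = a_1 = -2
y_2 = S_2(0) = a_2 = 4
y_3 = S_3(0) = a_3 = 5
y_4 = S_4(0) = a_4 = 4
y_5 = S_4(1) = 0
t_q=19/4 is in segment 3 (τ=3/4); S_3(τ)=88143/19840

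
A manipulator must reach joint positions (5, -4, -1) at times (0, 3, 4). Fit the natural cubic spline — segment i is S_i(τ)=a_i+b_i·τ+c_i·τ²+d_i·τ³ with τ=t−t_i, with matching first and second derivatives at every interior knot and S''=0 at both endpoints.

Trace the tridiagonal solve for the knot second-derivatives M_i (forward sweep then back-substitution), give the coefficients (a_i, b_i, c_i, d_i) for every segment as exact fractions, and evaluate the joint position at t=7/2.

Δ: Δ0=-3, Δ1=3
row 1: diag=8, rhs=36; c'=1/8, d'=9/2
back: M1=9/2
M: M0=0, M1=9/2, M2=0
seg 0: a=5, c=M0/2=0, d=(M1−M0)/(6·3)=1/4, b=Δ0−h0·(2M0+M1)/6=-21/4
seg 1: a=-4, c=M1/2=9/4, d=(M2−M1)/(6·1)=-3/4, b=Δ1−h1·(2M1+M2)/6=3/2
t_q=7/2 → seg 1, τ=1/2; S=-4+3/2·τ+9/4·τ²+-3/4·τ³=-89/32

  seg 0: a=5 b=-21/4 c=0 d=1/4
  seg 1: a=-4 b=3/2 c=9/4 d=-3/4
S(7/2) = -89/32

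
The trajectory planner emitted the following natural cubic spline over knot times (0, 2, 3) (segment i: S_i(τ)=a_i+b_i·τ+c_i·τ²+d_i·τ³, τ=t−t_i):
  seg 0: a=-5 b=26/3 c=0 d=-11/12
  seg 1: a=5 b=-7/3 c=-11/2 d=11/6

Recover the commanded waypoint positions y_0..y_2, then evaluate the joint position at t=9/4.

y_0=-5 y_1=5 y_2=-1
S(9/4) = 525/128

y_0 = S_0(0) = a_0 = -5
y_1 = S_1(0) = a_1 = 5
y_2 = S_1(1) = -1
t_q=9/4 is in segment 1 (τ=1/4); S_1(τ)=525/128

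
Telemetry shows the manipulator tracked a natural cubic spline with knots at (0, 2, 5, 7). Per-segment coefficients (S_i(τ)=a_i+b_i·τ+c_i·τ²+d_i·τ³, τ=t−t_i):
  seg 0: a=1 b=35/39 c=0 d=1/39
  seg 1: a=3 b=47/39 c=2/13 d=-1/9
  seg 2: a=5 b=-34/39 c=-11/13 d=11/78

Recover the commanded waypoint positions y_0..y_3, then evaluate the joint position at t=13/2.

y_0 = S_0(0) = a_0 = 1
y_1 = S_1(0) = a_1 = 3
y_2 = S_2(0) = a_2 = 5
y_3 = S_2(2) = 1
t_q=13/2 is in segment 2 (τ=3/2); S_2(τ)=471/208

y_0=1 y_1=3 y_2=5 y_3=1
S(13/2) = 471/208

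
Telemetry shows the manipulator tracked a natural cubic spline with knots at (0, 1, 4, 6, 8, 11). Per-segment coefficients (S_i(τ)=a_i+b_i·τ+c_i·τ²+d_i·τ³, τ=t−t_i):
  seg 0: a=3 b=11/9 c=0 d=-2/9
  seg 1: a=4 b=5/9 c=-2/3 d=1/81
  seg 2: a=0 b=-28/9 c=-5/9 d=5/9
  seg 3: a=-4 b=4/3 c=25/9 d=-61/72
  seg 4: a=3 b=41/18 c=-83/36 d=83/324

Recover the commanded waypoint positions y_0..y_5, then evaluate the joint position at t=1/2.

y_0=3 y_1=4 y_2=0 y_3=-4 y_4=3 y_5=-4
S(1/2) = 43/12

y_0 = S_0(0) = a_0 = 3
y_1 = S_1(0) = a_1 = 4
y_2 = S_2(0) = a_2 = 0
y_3 = S_3(0) = a_3 = -4
y_4 = S_4(0) = a_4 = 3
y_5 = S_4(3) = -4
t_q=1/2 is in segment 0 (τ=1/2); S_0(τ)=43/12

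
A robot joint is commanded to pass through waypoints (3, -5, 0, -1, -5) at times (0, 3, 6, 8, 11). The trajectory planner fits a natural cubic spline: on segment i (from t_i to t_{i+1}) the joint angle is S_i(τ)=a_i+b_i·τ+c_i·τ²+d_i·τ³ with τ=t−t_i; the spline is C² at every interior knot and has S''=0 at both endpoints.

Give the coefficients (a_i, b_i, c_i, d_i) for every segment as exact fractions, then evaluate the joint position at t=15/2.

Δ: Δ0=-8/3, Δ1=5/3, Δ2=-1/2, Δ3=-4/3
row 1: diag=12, rhs=26; c'=1/4, d'=13/6
row 2: denom=10−3·1/4=37/4; d'=(-13−3·13/6)/(37/4)=-78/37
row 3: denom=10−2·8/37=354/37; d'=(-5−2·-78/37)/(354/37)=-29/354
back: M3=-29/354
back: M2=-78/37−8/37·-29/354=-370/177
back: M1=13/6−1/4·-370/177=476/177
M: M0=0, M1=476/177, M2=-370/177, M3=-29/354, M4=0
seg 0: a=3, c=M0/2=0, d=(M1−M0)/(6·3)=238/1593, b=Δ0−h0·(2M0+M1)/6=-710/177
seg 1: a=-5, c=M1/2=238/177, d=(M2−M1)/(6·3)=-47/177, b=Δ1−h1·(2M1+M2)/6=4/177
seg 2: a=0, c=M2/2=-185/177, d=(M3−M2)/(6·2)=79/472, b=Δ2−h2·(2M2+M3)/6=163/177
seg 3: a=-1, c=M3/2=-29/708, d=(M4−M3)/(6·3)=29/6372, b=Δ3−h3·(2M3+M4)/6=-443/354
t_q=15/2 → seg 2, τ=3/2; S=0+163/177·τ+-185/177·τ²+79/472·τ³=-1531/3776

  seg 0: a=3 b=-710/177 c=0 d=238/1593
  seg 1: a=-5 b=4/177 c=238/177 d=-47/177
  seg 2: a=0 b=163/177 c=-185/177 d=79/472
  seg 3: a=-1 b=-443/354 c=-29/708 d=29/6372
S(15/2) = -1531/3776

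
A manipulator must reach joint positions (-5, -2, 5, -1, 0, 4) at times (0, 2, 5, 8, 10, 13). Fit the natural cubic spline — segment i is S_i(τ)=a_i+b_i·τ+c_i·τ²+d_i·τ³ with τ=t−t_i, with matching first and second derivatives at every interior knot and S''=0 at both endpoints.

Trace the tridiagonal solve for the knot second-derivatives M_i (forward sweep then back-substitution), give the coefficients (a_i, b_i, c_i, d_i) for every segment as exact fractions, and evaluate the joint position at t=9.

Δ: Δ0=3/2, Δ1=7/3, Δ2=-2, Δ3=1/2, Δ4=4/3
row 1: diag=10, rhs=5; c'=3/10, d'=1/2
row 2: denom=12−3·3/10=111/10; d'=(-26−3·1/2)/(111/10)=-275/111
row 3: denom=10−3·10/37=340/37; d'=(15−3·-275/111)/(340/37)=83/34
row 4: denom=10−2·37/170=813/85; d'=(5−2·83/34)/(813/85)=10/813
back: M4=10/813
back: M3=83/34−37/170·10/813=3965/1626
back: M2=-275/111−10/37·3965/1626=-850/271
back: M1=1/2−3/10·-850/271=781/542
M: M0=0, M1=781/542, M2=-850/271, M3=3965/1626, M4=10/813, M5=0
seg 0: a=-5, c=M0/2=0, d=(M1−M0)/(6·2)=781/6504, b=Δ0−h0·(2M0+M1)/6=829/813
seg 1: a=-2, c=M1/2=781/1084, d=(M2−M1)/(6·3)=-827/3252, b=Δ1−h1·(2M1+M2)/6=4001/1626
seg 2: a=5, c=M2/2=-425/271, d=(M3−M2)/(6·3)=9065/29268, b=Δ2−h2·(2M2+M3)/6=-269/3252
seg 3: a=-1, c=M3/2=3965/3252, d=(M4−M3)/(6·2)=-1315/6504, b=Δ3−h3·(2M3+M4)/6=-1837/1626
seg 4: a=0, c=M4/2=5/813, d=(M5−M4)/(6·3)=-5/7317, b=Δ4−h4·(2M4+M5)/6=358/271
t_q=9 → seg 3, τ=1; S=-1+-1837/1626·τ+3965/3252·τ²+-1315/6504·τ³=-7237/6504

  seg 0: a=-5 b=829/813 c=0 d=781/6504
  seg 1: a=-2 b=4001/1626 c=781/1084 d=-827/3252
  seg 2: a=5 b=-269/3252 c=-425/271 d=9065/29268
  seg 3: a=-1 b=-1837/1626 c=3965/3252 d=-1315/6504
  seg 4: a=0 b=358/271 c=5/813 d=-5/7317
S(9) = -7237/6504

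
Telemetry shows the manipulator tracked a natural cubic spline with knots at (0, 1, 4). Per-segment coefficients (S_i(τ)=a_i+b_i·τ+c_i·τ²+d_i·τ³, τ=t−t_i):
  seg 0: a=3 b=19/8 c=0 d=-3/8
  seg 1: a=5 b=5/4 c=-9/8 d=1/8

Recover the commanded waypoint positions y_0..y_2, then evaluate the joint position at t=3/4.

y_0 = S_0(0) = a_0 = 3
y_1 = S_1(0) = a_1 = 5
y_2 = S_1(3) = 2
t_q=3/4 is in segment 0 (τ=3/4); S_0(τ)=2367/512

y_0=3 y_1=5 y_2=2
S(3/4) = 2367/512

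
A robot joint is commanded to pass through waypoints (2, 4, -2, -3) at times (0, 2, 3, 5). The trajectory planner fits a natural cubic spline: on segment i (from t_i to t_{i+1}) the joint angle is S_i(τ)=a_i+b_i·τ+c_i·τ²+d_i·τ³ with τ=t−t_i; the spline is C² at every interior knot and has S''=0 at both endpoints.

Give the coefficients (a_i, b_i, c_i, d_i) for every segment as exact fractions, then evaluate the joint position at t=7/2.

  seg 0: a=2 b=26/7 c=0 d=-19/28
  seg 1: a=4 b=-31/7 c=-57/14 d=5/2
  seg 2: a=-2 b=-71/14 c=24/7 d=-4/7
S(7/2) = -15/4

Δ: Δ0=1, Δ1=-6, Δ2=-1/2
row 1: diag=6, rhs=-42; c'=1/6, d'=-7
row 2: denom=6−1·1/6=35/6; d'=(33−1·-7)/(35/6)=48/7
back: M2=48/7
back: M1=-7−1/6·48/7=-57/7
M: M0=0, M1=-57/7, M2=48/7, M3=0
seg 0: a=2, c=M0/2=0, d=(M1−M0)/(6·2)=-19/28, b=Δ0−h0·(2M0+M1)/6=26/7
seg 1: a=4, c=M1/2=-57/14, d=(M2−M1)/(6·1)=5/2, b=Δ1−h1·(2M1+M2)/6=-31/7
seg 2: a=-2, c=M2/2=24/7, d=(M3−M2)/(6·2)=-4/7, b=Δ2−h2·(2M2+M3)/6=-71/14
t_q=7/2 → seg 2, τ=1/2; S=-2+-71/14·τ+24/7·τ²+-4/7·τ³=-15/4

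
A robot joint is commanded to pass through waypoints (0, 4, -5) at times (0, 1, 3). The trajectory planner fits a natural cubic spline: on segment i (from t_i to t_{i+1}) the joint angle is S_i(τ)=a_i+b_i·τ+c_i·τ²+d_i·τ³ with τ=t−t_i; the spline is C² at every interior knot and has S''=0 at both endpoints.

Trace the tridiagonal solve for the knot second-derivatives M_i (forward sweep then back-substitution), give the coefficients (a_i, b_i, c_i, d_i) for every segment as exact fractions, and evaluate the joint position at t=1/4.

  seg 0: a=0 b=65/12 c=0 d=-17/12
  seg 1: a=4 b=7/6 c=-17/4 d=17/24
S(1/4) = 341/256

Δ: Δ0=4, Δ1=-9/2
row 1: diag=6, rhs=-51; c'=1/3, d'=-17/2
back: M1=-17/2
M: M0=0, M1=-17/2, M2=0
seg 0: a=0, c=M0/2=0, d=(M1−M0)/(6·1)=-17/12, b=Δ0−h0·(2M0+M1)/6=65/12
seg 1: a=4, c=M1/2=-17/4, d=(M2−M1)/(6·2)=17/24, b=Δ1−h1·(2M1+M2)/6=7/6
t_q=1/4 → seg 0, τ=1/4; S=0+65/12·τ+0·τ²+-17/12·τ³=341/256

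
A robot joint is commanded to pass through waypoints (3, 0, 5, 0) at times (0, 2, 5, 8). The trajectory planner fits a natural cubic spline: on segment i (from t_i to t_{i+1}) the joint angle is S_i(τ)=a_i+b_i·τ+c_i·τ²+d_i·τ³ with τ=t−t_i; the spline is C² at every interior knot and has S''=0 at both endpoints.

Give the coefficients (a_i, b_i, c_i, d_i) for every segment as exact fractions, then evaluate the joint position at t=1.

Δ: Δ0=-3/2, Δ1=5/3, Δ2=-5/3
row 1: diag=10, rhs=19; c'=3/10, d'=19/10
row 2: denom=12−3·3/10=111/10; d'=(-20−3·19/10)/(111/10)=-257/111
back: M2=-257/111
back: M1=19/10−3/10·-257/111=96/37
M: M0=0, M1=96/37, M2=-257/111, M3=0
seg 0: a=3, c=M0/2=0, d=(M1−M0)/(6·2)=8/37, b=Δ0−h0·(2M0+M1)/6=-175/74
seg 1: a=0, c=M1/2=48/37, d=(M2−M1)/(6·3)=-545/1998, b=Δ1−h1·(2M1+M2)/6=17/74
seg 2: a=5, c=M2/2=-257/222, d=(M3−M2)/(6·3)=257/1998, b=Δ2−h2·(2M2+M3)/6=24/37
t_q=1 → seg 0, τ=1; S=3+-175/74·τ+0·τ²+8/37·τ³=63/74

  seg 0: a=3 b=-175/74 c=0 d=8/37
  seg 1: a=0 b=17/74 c=48/37 d=-545/1998
  seg 2: a=5 b=24/37 c=-257/222 d=257/1998
S(1) = 63/74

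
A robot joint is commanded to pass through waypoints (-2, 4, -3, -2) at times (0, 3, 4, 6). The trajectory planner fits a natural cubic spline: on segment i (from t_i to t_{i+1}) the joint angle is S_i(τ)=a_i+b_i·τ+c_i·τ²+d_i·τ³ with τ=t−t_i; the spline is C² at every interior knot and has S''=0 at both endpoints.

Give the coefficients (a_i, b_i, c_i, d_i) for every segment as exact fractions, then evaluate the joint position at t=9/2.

Δ: Δ0=2, Δ1=-7, Δ2=1/2
row 1: diag=8, rhs=-54; c'=1/8, d'=-27/4
row 2: denom=6−1·1/8=47/8; d'=(45−1·-27/4)/(47/8)=414/47
back: M2=414/47
back: M1=-27/4−1/8·414/47=-369/47
M: M0=0, M1=-369/47, M2=414/47, M3=0
seg 0: a=-2, c=M0/2=0, d=(M1−M0)/(6·3)=-41/94, b=Δ0−h0·(2M0+M1)/6=557/94
seg 1: a=4, c=M1/2=-369/94, d=(M2−M1)/(6·1)=261/94, b=Δ1−h1·(2M1+M2)/6=-275/47
seg 2: a=-3, c=M2/2=207/47, d=(M3−M2)/(6·2)=-69/94, b=Δ2−h2·(2M2+M3)/6=-505/94
t_q=9/2 → seg 2, τ=1/2; S=-3+-505/94·τ+207/47·τ²+-69/94·τ³=-3517/752

  seg 0: a=-2 b=557/94 c=0 d=-41/94
  seg 1: a=4 b=-275/47 c=-369/94 d=261/94
  seg 2: a=-3 b=-505/94 c=207/47 d=-69/94
S(9/2) = -3517/752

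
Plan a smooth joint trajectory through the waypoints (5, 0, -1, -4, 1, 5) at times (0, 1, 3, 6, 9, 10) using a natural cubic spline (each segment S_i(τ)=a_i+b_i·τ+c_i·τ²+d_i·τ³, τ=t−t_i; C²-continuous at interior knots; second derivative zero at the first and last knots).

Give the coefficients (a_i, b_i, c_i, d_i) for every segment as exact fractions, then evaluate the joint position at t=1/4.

  seg 0: a=5 b=-6491/1110 c=0 d=941/1110
  seg 1: a=0 b=-1834/555 c=941/370 d=-2533/4440
  seg 2: a=-1 b=5/222 c=-651/740 d=97/540
  seg 3: a=-4 b=-901/2220 c=409/555 d=-307/19980
  seg 4: a=1 b=3997/1110 c=443/740 d=-443/2220
S(1/4) = 16819/4736

Δ: Δ0=-5, Δ1=-1/2, Δ2=-1, Δ3=5/3, Δ4=4
row 1: diag=6, rhs=27; c'=1/3, d'=9/2
row 2: denom=10−2·1/3=28/3; d'=(-3−2·9/2)/(28/3)=-9/7
row 3: denom=12−3·9/28=309/28; d'=(16−3·-9/7)/(309/28)=556/309
row 4: denom=8−3·28/103=740/103; d'=(14−3·556/309)/(740/103)=443/370
back: M4=443/370
back: M3=556/309−28/103·443/370=818/555
back: M2=-9/7−9/28·818/555=-651/370
back: M1=9/2−1/3·-651/370=941/185
M: M0=0, M1=941/185, M2=-651/370, M3=818/555, M4=443/370, M5=0
seg 0: a=5, c=M0/2=0, d=(M1−M0)/(6·1)=941/1110, b=Δ0−h0·(2M0+M1)/6=-6491/1110
seg 1: a=0, c=M1/2=941/370, d=(M2−M1)/(6·2)=-2533/4440, b=Δ1−h1·(2M1+M2)/6=-1834/555
seg 2: a=-1, c=M2/2=-651/740, d=(M3−M2)/(6·3)=97/540, b=Δ2−h2·(2M2+M3)/6=5/222
seg 3: a=-4, c=M3/2=409/555, d=(M4−M3)/(6·3)=-307/19980, b=Δ3−h3·(2M3+M4)/6=-901/2220
seg 4: a=1, c=M4/2=443/740, d=(M5−M4)/(6·1)=-443/2220, b=Δ4−h4·(2M4+M5)/6=3997/1110
t_q=1/4 → seg 0, τ=1/4; S=5+-6491/1110·τ+0·τ²+941/1110·τ³=16819/4736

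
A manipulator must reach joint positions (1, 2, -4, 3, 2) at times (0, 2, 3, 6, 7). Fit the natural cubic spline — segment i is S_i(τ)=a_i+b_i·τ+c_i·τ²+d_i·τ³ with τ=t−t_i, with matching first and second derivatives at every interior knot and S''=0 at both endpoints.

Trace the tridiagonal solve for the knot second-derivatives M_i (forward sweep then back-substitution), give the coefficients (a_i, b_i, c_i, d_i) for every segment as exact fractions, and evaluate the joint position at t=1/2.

Δ: Δ0=1/2, Δ1=-6, Δ2=7/3, Δ3=-1
row 1: diag=6, rhs=-39; c'=1/6, d'=-13/2
row 2: denom=8−1·1/6=47/6; d'=(50−1·-13/2)/(47/6)=339/47
row 3: denom=8−3·18/47=322/47; d'=(-20−3·339/47)/(322/47)=-1957/322
back: M3=-1957/322
back: M2=339/47−18/47·-1957/322=1536/161
back: M1=-13/2−1/6·1536/161=-2605/322
M: M0=0, M1=-2605/322, M2=1536/161, M3=-1957/322, M4=0
seg 0: a=1, c=M0/2=0, d=(M1−M0)/(6·2)=-2605/3864, b=Δ0−h0·(2M0+M1)/6=1544/483
seg 1: a=2, c=M1/2=-2605/644, d=(M2−M1)/(6·1)=811/276, b=Δ1−h1·(2M1+M2)/6=-4727/966
seg 2: a=-4, c=M2/2=768/161, d=(M3−M2)/(6·3)=-5029/5796, b=Δ2−h2·(2M2+M3)/6=-8053/1932
seg 3: a=3, c=M3/2=-1957/644, d=(M4−M3)/(6·1)=1957/1932, b=Δ3−h3·(2M3+M4)/6=991/966
t_q=1/2 → seg 0, τ=1/2; S=1+1544/483·τ+0·τ²+-2605/3864·τ³=25905/10304

  seg 0: a=1 b=1544/483 c=0 d=-2605/3864
  seg 1: a=2 b=-4727/966 c=-2605/644 d=811/276
  seg 2: a=-4 b=-8053/1932 c=768/161 d=-5029/5796
  seg 3: a=3 b=991/966 c=-1957/644 d=1957/1932
S(1/2) = 25905/10304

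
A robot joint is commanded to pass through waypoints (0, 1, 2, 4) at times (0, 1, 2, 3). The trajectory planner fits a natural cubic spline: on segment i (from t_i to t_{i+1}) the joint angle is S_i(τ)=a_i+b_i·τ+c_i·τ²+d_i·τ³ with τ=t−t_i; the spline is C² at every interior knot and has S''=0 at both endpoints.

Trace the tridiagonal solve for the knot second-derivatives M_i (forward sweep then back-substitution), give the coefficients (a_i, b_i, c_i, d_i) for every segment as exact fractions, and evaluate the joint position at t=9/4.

  seg 0: a=0 b=16/15 c=0 d=-1/15
  seg 1: a=1 b=13/15 c=-1/5 d=1/3
  seg 2: a=2 b=22/15 c=4/5 d=-4/15
S(9/4) = 193/80

Δ: Δ0=1, Δ1=1, Δ2=2
row 1: diag=4, rhs=0; c'=1/4, d'=0
row 2: denom=4−1·1/4=15/4; d'=(6−1·0)/(15/4)=8/5
back: M2=8/5
back: M1=0−1/4·8/5=-2/5
M: M0=0, M1=-2/5, M2=8/5, M3=0
seg 0: a=0, c=M0/2=0, d=(M1−M0)/(6·1)=-1/15, b=Δ0−h0·(2M0+M1)/6=16/15
seg 1: a=1, c=M1/2=-1/5, d=(M2−M1)/(6·1)=1/3, b=Δ1−h1·(2M1+M2)/6=13/15
seg 2: a=2, c=M2/2=4/5, d=(M3−M2)/(6·1)=-4/15, b=Δ2−h2·(2M2+M3)/6=22/15
t_q=9/4 → seg 2, τ=1/4; S=2+22/15·τ+4/5·τ²+-4/15·τ³=193/80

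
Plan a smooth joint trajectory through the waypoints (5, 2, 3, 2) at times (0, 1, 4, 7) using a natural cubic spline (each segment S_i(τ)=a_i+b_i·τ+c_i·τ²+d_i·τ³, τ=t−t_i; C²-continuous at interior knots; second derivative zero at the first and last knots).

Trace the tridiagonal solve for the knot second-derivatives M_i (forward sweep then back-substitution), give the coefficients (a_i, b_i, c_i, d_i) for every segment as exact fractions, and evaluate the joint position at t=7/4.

Δ: Δ0=-3, Δ1=1/3, Δ2=-1/3
row 1: diag=8, rhs=20; c'=3/8, d'=5/2
row 2: denom=12−3·3/8=87/8; d'=(-4−3·5/2)/(87/8)=-92/87
back: M2=-92/87
back: M1=5/2−3/8·-92/87=84/29
M: M0=0, M1=84/29, M2=-92/87, M3=0
seg 0: a=5, c=M0/2=0, d=(M1−M0)/(6·1)=14/29, b=Δ0−h0·(2M0+M1)/6=-101/29
seg 1: a=2, c=M1/2=42/29, d=(M2−M1)/(6·3)=-172/783, b=Δ1−h1·(2M1+M2)/6=-59/29
seg 2: a=3, c=M2/2=-46/87, d=(M3−M2)/(6·3)=46/783, b=Δ2−h2·(2M2+M3)/6=21/29
t_q=7/4 → seg 1, τ=3/4; S=2+-59/29·τ+42/29·τ²+-172/783·τ³=555/464

  seg 0: a=5 b=-101/29 c=0 d=14/29
  seg 1: a=2 b=-59/29 c=42/29 d=-172/783
  seg 2: a=3 b=21/29 c=-46/87 d=46/783
S(7/4) = 555/464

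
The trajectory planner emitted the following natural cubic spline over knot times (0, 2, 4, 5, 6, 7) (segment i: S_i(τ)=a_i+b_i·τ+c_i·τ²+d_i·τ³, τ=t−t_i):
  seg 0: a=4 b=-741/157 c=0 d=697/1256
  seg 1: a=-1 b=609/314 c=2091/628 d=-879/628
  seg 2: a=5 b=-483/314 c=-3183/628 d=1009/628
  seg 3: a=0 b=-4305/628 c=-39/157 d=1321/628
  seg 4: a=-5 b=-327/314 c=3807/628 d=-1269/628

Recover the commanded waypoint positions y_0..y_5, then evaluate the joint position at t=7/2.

y_0 = S_0(0) = a_0 = 4
y_1 = S_1(0) = a_1 = -1
y_2 = S_2(0) = a_2 = 5
y_3 = S_3(0) = a_3 = 0
y_4 = S_4(0) = a_4 = -5
y_5 = S_4(1) = -2
t_q=7/2 is in segment 1 (τ=3/2); S_1(τ)=23497/5024

y_0=4 y_1=-1 y_2=5 y_3=0 y_4=-5 y_5=-2
S(7/2) = 23497/5024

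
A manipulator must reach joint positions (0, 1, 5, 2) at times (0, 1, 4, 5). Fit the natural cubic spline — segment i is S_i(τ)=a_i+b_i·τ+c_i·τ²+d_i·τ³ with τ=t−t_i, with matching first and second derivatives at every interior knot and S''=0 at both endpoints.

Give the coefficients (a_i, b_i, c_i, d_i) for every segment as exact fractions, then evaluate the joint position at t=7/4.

  seg 0: a=0 b=118/165 c=0 d=47/165
  seg 1: a=1 b=259/165 c=47/55 d=-14/45
  seg 2: a=5 b=-281/165 c=-107/55 d=107/165
S(7/4) = 4447/1760

Δ: Δ0=1, Δ1=4/3, Δ2=-3
row 1: diag=8, rhs=2; c'=3/8, d'=1/4
row 2: denom=8−3·3/8=55/8; d'=(-26−3·1/4)/(55/8)=-214/55
back: M2=-214/55
back: M1=1/4−3/8·-214/55=94/55
M: M0=0, M1=94/55, M2=-214/55, M3=0
seg 0: a=0, c=M0/2=0, d=(M1−M0)/(6·1)=47/165, b=Δ0−h0·(2M0+M1)/6=118/165
seg 1: a=1, c=M1/2=47/55, d=(M2−M1)/(6·3)=-14/45, b=Δ1−h1·(2M1+M2)/6=259/165
seg 2: a=5, c=M2/2=-107/55, d=(M3−M2)/(6·1)=107/165, b=Δ2−h2·(2M2+M3)/6=-281/165
t_q=7/4 → seg 1, τ=3/4; S=1+259/165·τ+47/55·τ²+-14/45·τ³=4447/1760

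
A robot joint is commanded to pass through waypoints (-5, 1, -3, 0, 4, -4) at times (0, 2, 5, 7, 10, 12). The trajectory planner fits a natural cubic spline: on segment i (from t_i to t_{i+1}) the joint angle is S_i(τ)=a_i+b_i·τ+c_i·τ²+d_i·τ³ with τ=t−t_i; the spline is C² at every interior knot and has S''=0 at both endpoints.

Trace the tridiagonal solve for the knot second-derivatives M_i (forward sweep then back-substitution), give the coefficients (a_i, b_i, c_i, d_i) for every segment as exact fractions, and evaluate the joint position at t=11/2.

Δ: Δ0=3, Δ1=-4/3, Δ2=3/2, Δ3=4/3, Δ4=-4
row 1: diag=10, rhs=-26; c'=3/10, d'=-13/5
row 2: denom=10−3·3/10=91/10; d'=(17−3·-13/5)/(91/10)=248/91
row 3: denom=10−2·20/91=870/91; d'=(-1−2·248/91)/(870/91)=-587/870
row 4: denom=10−3·91/290=2627/290; d'=(-32−3·-587/870)/(2627/290)=-8693/2627
back: M4=-8693/2627
back: M3=-587/870−91/290·-8693/2627=2866/7881
back: M2=248/91−20/91·2866/7881=20848/7881
back: M1=-13/5−3/10·20848/7881=-8915/2627
M: M0=0, M1=-8915/2627, M2=20848/7881, M3=2866/7881, M4=-8693/2627, M5=0
seg 0: a=-5, c=M0/2=0, d=(M1−M0)/(6·2)=-8915/31524, b=Δ0−h0·(2M0+M1)/6=32558/7881
seg 1: a=1, c=M1/2=-8915/5254, d=(M2−M1)/(6·3)=47593/141858, b=Δ1−h1·(2M1+M2)/6=5813/7881
seg 2: a=-3, c=M2/2=10424/7881, d=(M3−M2)/(6·2)=-27/142, b=Δ2−h2·(2M2+M3)/6=-6065/15762
seg 3: a=0, c=M3/2=1433/7881, d=(M4−M3)/(6·3)=-28945/141858, b=Δ3−h3·(2M3+M4)/6=41363/15762
seg 4: a=4, c=M4/2=-8693/5254, d=(M5−M4)/(6·2)=8693/31524, b=Δ4−h4·(2M4+M5)/6=-14138/7881
t_q=11/2 → seg 2, τ=1/2; S=-3+-6065/15762·τ+10424/7881·τ²+-27/142·τ³=-121283/42032

  seg 0: a=-5 b=32558/7881 c=0 d=-8915/31524
  seg 1: a=1 b=5813/7881 c=-8915/5254 d=47593/141858
  seg 2: a=-3 b=-6065/15762 c=10424/7881 d=-27/142
  seg 3: a=0 b=41363/15762 c=1433/7881 d=-28945/141858
  seg 4: a=4 b=-14138/7881 c=-8693/5254 d=8693/31524
S(11/2) = -121283/42032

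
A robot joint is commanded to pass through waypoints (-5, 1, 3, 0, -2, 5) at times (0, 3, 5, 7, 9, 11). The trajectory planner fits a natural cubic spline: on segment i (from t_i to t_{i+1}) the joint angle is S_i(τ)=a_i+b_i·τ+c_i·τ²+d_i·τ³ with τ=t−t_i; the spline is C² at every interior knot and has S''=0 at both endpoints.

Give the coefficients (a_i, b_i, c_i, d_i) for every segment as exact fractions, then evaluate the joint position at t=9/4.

Δ: Δ0=2, Δ1=1, Δ2=-3/2, Δ3=-1, Δ4=7/2
row 1: diag=10, rhs=-6; c'=1/5, d'=-3/5
row 2: denom=8−2·1/5=38/5; d'=(-15−2·-3/5)/(38/5)=-69/38
row 3: denom=8−2·5/19=142/19; d'=(3−2·-69/38)/(142/19)=63/71
row 4: denom=8−2·19/71=530/71; d'=(27−2·63/71)/(530/71)=1791/530
back: M4=1791/530
back: M3=63/71−19/71·1791/530=-9/530
back: M2=-69/38−5/19·-9/530=-96/53
back: M1=-3/5−1/5·-96/53=-63/265
M: M0=0, M1=-63/265, M2=-96/53, M3=-9/530, M4=1791/530, M5=0
seg 0: a=-5, c=M0/2=0, d=(M1−M0)/(6·3)=-7/530, b=Δ0−h0·(2M0+M1)/6=1123/530
seg 1: a=1, c=M1/2=-63/530, d=(M2−M1)/(6·2)=-139/1060, b=Δ1−h1·(2M1+M2)/6=467/265
seg 2: a=3, c=M2/2=-48/53, d=(M3−M2)/(6·2)=317/2120, b=Δ2−h2·(2M2+M3)/6=-76/265
seg 3: a=0, c=M3/2=-9/1060, d=(M4−M3)/(6·2)=15/53, b=Δ3−h3·(2M3+M4)/6=-1121/530
seg 4: a=-2, c=M4/2=1791/1060, d=(M5−M4)/(6·2)=-597/2120, b=Δ4−h4·(2M4+M5)/6=661/530
t_q=9/4 → seg 0, τ=9/4; S=-5+1123/530·τ+0·τ²+-7/530·τ³=-12991/33920

  seg 0: a=-5 b=1123/530 c=0 d=-7/530
  seg 1: a=1 b=467/265 c=-63/530 d=-139/1060
  seg 2: a=3 b=-76/265 c=-48/53 d=317/2120
  seg 3: a=0 b=-1121/530 c=-9/1060 d=15/53
  seg 4: a=-2 b=661/530 c=1791/1060 d=-597/2120
S(9/4) = -12991/33920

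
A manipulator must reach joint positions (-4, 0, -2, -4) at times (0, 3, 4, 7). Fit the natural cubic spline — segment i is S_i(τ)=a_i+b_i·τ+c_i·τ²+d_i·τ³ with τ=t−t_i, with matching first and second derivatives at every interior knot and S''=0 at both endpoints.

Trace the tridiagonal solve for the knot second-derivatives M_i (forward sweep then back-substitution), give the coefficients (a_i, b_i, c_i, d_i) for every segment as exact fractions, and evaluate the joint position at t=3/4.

  seg 0: a=-4 b=8/3 c=0 d=-4/27
  seg 1: a=0 b=-4/3 c=-4/3 d=2/3
  seg 2: a=-2 b=-2 c=2/3 d=-2/27
S(3/4) = -33/16

Δ: Δ0=4/3, Δ1=-2, Δ2=-2/3
row 1: diag=8, rhs=-20; c'=1/8, d'=-5/2
row 2: denom=8−1·1/8=63/8; d'=(8−1·-5/2)/(63/8)=4/3
back: M2=4/3
back: M1=-5/2−1/8·4/3=-8/3
M: M0=0, M1=-8/3, M2=4/3, M3=0
seg 0: a=-4, c=M0/2=0, d=(M1−M0)/(6·3)=-4/27, b=Δ0−h0·(2M0+M1)/6=8/3
seg 1: a=0, c=M1/2=-4/3, d=(M2−M1)/(6·1)=2/3, b=Δ1−h1·(2M1+M2)/6=-4/3
seg 2: a=-2, c=M2/2=2/3, d=(M3−M2)/(6·3)=-2/27, b=Δ2−h2·(2M2+M3)/6=-2
t_q=3/4 → seg 0, τ=3/4; S=-4+8/3·τ+0·τ²+-4/27·τ³=-33/16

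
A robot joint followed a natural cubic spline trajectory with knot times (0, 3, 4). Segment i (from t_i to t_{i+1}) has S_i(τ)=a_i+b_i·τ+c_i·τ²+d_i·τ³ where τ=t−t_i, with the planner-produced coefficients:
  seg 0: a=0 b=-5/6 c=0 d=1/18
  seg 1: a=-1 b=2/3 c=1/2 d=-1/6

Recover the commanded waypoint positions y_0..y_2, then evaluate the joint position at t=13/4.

y_0 = S_0(0) = a_0 = 0
y_1 = S_1(0) = a_1 = -1
y_2 = S_1(1) = 0
t_q=13/4 is in segment 1 (τ=1/4); S_1(τ)=-103/128

y_0=0 y_1=-1 y_2=0
S(13/4) = -103/128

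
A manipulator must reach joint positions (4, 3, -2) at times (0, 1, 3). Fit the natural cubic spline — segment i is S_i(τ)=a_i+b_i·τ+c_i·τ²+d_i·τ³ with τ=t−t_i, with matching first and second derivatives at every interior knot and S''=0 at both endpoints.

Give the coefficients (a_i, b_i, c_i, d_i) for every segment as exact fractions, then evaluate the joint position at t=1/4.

  seg 0: a=4 b=-3/4 c=0 d=-1/4
  seg 1: a=3 b=-3/2 c=-3/4 d=1/8
S(1/4) = 975/256

Δ: Δ0=-1, Δ1=-5/2
row 1: diag=6, rhs=-9; c'=1/3, d'=-3/2
back: M1=-3/2
M: M0=0, M1=-3/2, M2=0
seg 0: a=4, c=M0/2=0, d=(M1−M0)/(6·1)=-1/4, b=Δ0−h0·(2M0+M1)/6=-3/4
seg 1: a=3, c=M1/2=-3/4, d=(M2−M1)/(6·2)=1/8, b=Δ1−h1·(2M1+M2)/6=-3/2
t_q=1/4 → seg 0, τ=1/4; S=4+-3/4·τ+0·τ²+-1/4·τ³=975/256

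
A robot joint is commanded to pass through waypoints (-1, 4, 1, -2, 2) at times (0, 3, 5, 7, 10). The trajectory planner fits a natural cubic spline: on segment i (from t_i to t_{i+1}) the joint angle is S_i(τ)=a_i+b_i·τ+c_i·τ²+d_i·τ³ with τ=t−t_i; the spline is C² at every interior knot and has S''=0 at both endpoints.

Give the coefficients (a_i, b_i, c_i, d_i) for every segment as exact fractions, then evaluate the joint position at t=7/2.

Δ: Δ0=5/3, Δ1=-3/2, Δ2=-3/2, Δ3=4/3
row 1: diag=10, rhs=-19; c'=1/5, d'=-19/10
row 2: denom=8−2·1/5=38/5; d'=(0−2·-19/10)/(38/5)=1/2
row 3: denom=10−2·5/19=180/19; d'=(17−2·1/2)/(180/19)=76/45
back: M3=76/45
back: M2=1/2−5/19·76/45=1/18
back: M1=-19/10−1/5·1/18=-86/45
M: M0=0, M1=-86/45, M2=1/18, M3=76/45, M4=0
seg 0: a=-1, c=M0/2=0, d=(M1−M0)/(6·3)=-43/405, b=Δ0−h0·(2M0+M1)/6=118/45
seg 1: a=4, c=M1/2=-43/45, d=(M2−M1)/(6·2)=59/360, b=Δ1−h1·(2M1+M2)/6=-11/45
seg 2: a=1, c=M2/2=1/36, d=(M3−M2)/(6·2)=49/360, b=Δ2−h2·(2M2+M3)/6=-21/10
seg 3: a=-2, c=M3/2=38/45, d=(M4−M3)/(6·3)=-38/405, b=Δ3−h3·(2M3+M4)/6=-16/45
t_q=7/2 → seg 1, τ=1/2; S=4+-11/45·τ+-43/45·τ²+59/360·τ³=1171/320

  seg 0: a=-1 b=118/45 c=0 d=-43/405
  seg 1: a=4 b=-11/45 c=-43/45 d=59/360
  seg 2: a=1 b=-21/10 c=1/36 d=49/360
  seg 3: a=-2 b=-16/45 c=38/45 d=-38/405
S(7/2) = 1171/320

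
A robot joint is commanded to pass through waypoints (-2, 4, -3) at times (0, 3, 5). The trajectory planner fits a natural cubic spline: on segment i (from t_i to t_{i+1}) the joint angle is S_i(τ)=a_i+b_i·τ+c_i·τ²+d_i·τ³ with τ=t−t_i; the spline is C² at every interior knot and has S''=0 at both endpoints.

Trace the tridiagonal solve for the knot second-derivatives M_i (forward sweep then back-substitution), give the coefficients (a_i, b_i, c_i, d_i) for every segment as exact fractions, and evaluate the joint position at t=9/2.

Δ: Δ0=2, Δ1=-7/2
row 1: diag=10, rhs=-33; c'=1/5, d'=-33/10
back: M1=-33/10
M: M0=0, M1=-33/10, M2=0
seg 0: a=-2, c=M0/2=0, d=(M1−M0)/(6·3)=-11/60, b=Δ0−h0·(2M0+M1)/6=73/20
seg 1: a=4, c=M1/2=-33/20, d=(M2−M1)/(6·2)=11/40, b=Δ1−h1·(2M1+M2)/6=-13/10
t_q=9/2 → seg 1, τ=3/2; S=4+-13/10·τ+-33/20·τ²+11/40·τ³=-47/64

  seg 0: a=-2 b=73/20 c=0 d=-11/60
  seg 1: a=4 b=-13/10 c=-33/20 d=11/40
S(9/2) = -47/64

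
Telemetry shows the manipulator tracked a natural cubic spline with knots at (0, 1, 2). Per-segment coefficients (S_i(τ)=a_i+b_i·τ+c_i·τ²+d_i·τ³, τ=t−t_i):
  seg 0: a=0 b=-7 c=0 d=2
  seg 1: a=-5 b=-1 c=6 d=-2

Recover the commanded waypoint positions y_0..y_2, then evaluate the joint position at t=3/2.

y_0=0 y_1=-5 y_2=-2
S(3/2) = -17/4

y_0 = S_0(0) = a_0 = 0
y_1 = S_1(0) = a_1 = -5
y_2 = S_1(1) = -2
t_q=3/2 is in segment 1 (τ=1/2); S_1(τ)=-17/4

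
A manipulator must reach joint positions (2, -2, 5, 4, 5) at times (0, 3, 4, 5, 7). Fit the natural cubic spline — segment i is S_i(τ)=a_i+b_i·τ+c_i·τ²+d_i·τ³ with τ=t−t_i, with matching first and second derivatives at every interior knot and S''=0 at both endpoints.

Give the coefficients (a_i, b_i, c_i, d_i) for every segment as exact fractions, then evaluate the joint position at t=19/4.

Δ: Δ0=-4/3, Δ1=7, Δ2=-1, Δ3=1/2
row 1: diag=8, rhs=50; c'=1/8, d'=25/4
row 2: denom=4−1·1/8=31/8; d'=(-48−1·25/4)/(31/8)=-14
row 3: denom=6−1·8/31=178/31; d'=(9−1·-14)/(178/31)=713/178
back: M3=713/178
back: M2=-14−8/31·713/178=-1338/89
back: M1=25/4−1/8·-1338/89=1447/178
M: M0=0, M1=1447/178, M2=-1338/89, M3=713/178, M4=0
seg 0: a=2, c=M0/2=0, d=(M1−M0)/(6·3)=1447/3204, b=Δ0−h0·(2M0+M1)/6=-5765/1068
seg 1: a=-2, c=M1/2=1447/356, d=(M2−M1)/(6·1)=-4123/1068, b=Δ1−h1·(2M1+M2)/6=3629/534
seg 2: a=5, c=M2/2=-669/89, d=(M3−M2)/(6·1)=3389/1068, b=Δ2−h2·(2M2+M3)/6=3571/1068
seg 3: a=4, c=M3/2=713/356, d=(M4−M3)/(6·2)=-713/2136, b=Δ3−h3·(2M3+M4)/6=-1159/534
t_q=19/4 → seg 2, τ=3/4; S=5+3571/1068·τ+-669/89·τ²+3389/1068·τ³=105221/22784

  seg 0: a=2 b=-5765/1068 c=0 d=1447/3204
  seg 1: a=-2 b=3629/534 c=1447/356 d=-4123/1068
  seg 2: a=5 b=3571/1068 c=-669/89 d=3389/1068
  seg 3: a=4 b=-1159/534 c=713/356 d=-713/2136
S(19/4) = 105221/22784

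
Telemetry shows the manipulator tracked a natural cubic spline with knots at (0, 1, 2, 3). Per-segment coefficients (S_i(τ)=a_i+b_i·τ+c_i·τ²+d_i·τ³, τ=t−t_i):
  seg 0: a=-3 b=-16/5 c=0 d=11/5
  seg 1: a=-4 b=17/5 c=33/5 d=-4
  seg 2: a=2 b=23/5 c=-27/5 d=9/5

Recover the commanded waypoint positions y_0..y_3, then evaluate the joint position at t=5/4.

y_0=-3 y_1=-4 y_2=2 y_3=3
S(5/4) = -14/5

y_0 = S_0(0) = a_0 = -3
y_1 = S_1(0) = a_1 = -4
y_2 = S_2(0) = a_2 = 2
y_3 = S_2(1) = 3
t_q=5/4 is in segment 1 (τ=1/4); S_1(τ)=-14/5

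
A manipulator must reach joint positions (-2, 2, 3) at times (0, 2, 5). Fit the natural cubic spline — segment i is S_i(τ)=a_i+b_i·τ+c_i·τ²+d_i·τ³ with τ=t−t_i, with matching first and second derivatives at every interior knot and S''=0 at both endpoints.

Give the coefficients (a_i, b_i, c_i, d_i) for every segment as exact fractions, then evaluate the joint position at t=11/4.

  seg 0: a=-2 b=7/3 c=0 d=-1/12
  seg 1: a=2 b=4/3 c=-1/2 d=1/18
S(11/4) = 351/128

Δ: Δ0=2, Δ1=1/3
row 1: diag=10, rhs=-10; c'=3/10, d'=-1
back: M1=-1
M: M0=0, M1=-1, M2=0
seg 0: a=-2, c=M0/2=0, d=(M1−M0)/(6·2)=-1/12, b=Δ0−h0·(2M0+M1)/6=7/3
seg 1: a=2, c=M1/2=-1/2, d=(M2−M1)/(6·3)=1/18, b=Δ1−h1·(2M1+M2)/6=4/3
t_q=11/4 → seg 1, τ=3/4; S=2+4/3·τ+-1/2·τ²+1/18·τ³=351/128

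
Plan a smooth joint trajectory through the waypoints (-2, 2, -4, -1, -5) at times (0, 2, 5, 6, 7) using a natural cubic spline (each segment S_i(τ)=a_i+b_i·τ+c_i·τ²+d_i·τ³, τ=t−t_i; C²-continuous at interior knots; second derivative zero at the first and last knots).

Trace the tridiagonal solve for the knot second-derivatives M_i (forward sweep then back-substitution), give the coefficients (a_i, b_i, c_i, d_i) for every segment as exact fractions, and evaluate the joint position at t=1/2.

  seg 0: a=-2 b=479/137 c=0 d=-205/548
  seg 1: a=2 b=-136/137 c=-615/274 d=523/822
  seg 2: a=-4 b=745/274 c=477/137 d=-877/274
  seg 3: a=-1 b=11/137 c=-1677/274 d=559/274
S(1/2) = -1309/4384

Δ: Δ0=2, Δ1=-2, Δ2=3, Δ3=-4
row 1: diag=10, rhs=-24; c'=3/10, d'=-12/5
row 2: denom=8−3·3/10=71/10; d'=(30−3·-12/5)/(71/10)=372/71
row 3: denom=4−1·10/71=274/71; d'=(-42−1·372/71)/(274/71)=-1677/137
back: M3=-1677/137
back: M2=372/71−10/71·-1677/137=954/137
back: M1=-12/5−3/10·954/137=-615/137
M: M0=0, M1=-615/137, M2=954/137, M3=-1677/137, M4=0
seg 0: a=-2, c=M0/2=0, d=(M1−M0)/(6·2)=-205/548, b=Δ0−h0·(2M0+M1)/6=479/137
seg 1: a=2, c=M1/2=-615/274, d=(M2−M1)/(6·3)=523/822, b=Δ1−h1·(2M1+M2)/6=-136/137
seg 2: a=-4, c=M2/2=477/137, d=(M3−M2)/(6·1)=-877/274, b=Δ2−h2·(2M2+M3)/6=745/274
seg 3: a=-1, c=M3/2=-1677/274, d=(M4−M3)/(6·1)=559/274, b=Δ3−h3·(2M3+M4)/6=11/137
t_q=1/2 → seg 0, τ=1/2; S=-2+479/137·τ+0·τ²+-205/548·τ³=-1309/4384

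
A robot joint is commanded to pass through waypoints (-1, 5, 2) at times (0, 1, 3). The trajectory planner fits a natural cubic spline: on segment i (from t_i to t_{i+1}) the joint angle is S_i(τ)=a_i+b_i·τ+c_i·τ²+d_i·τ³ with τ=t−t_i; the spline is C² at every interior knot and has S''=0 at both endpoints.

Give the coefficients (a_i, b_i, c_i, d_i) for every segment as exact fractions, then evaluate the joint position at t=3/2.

Δ: Δ0=6, Δ1=-3/2
row 1: diag=6, rhs=-45; c'=1/3, d'=-15/2
back: M1=-15/2
M: M0=0, M1=-15/2, M2=0
seg 0: a=-1, c=M0/2=0, d=(M1−M0)/(6·1)=-5/4, b=Δ0−h0·(2M0+M1)/6=29/4
seg 1: a=5, c=M1/2=-15/4, d=(M2−M1)/(6·2)=5/8, b=Δ1−h1·(2M1+M2)/6=7/2
t_q=3/2 → seg 1, τ=1/2; S=5+7/2·τ+-15/4·τ²+5/8·τ³=377/64

  seg 0: a=-1 b=29/4 c=0 d=-5/4
  seg 1: a=5 b=7/2 c=-15/4 d=5/8
S(3/2) = 377/64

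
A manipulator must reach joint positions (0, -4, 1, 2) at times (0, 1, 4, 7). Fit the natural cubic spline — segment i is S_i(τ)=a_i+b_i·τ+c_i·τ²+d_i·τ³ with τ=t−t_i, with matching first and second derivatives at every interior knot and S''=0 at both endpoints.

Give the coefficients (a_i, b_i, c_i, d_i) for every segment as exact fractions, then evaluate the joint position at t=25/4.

Δ: Δ0=-4, Δ1=5/3, Δ2=1/3
row 1: diag=8, rhs=34; c'=3/8, d'=17/4
row 2: denom=12−3·3/8=87/8; d'=(-8−3·17/4)/(87/8)=-166/87
back: M2=-166/87
back: M1=17/4−3/8·-166/87=144/29
M: M0=0, M1=144/29, M2=-166/87, M3=0
seg 0: a=0, c=M0/2=0, d=(M1−M0)/(6·1)=24/29, b=Δ0−h0·(2M0+M1)/6=-140/29
seg 1: a=-4, c=M1/2=72/29, d=(M2−M1)/(6·3)=-299/783, b=Δ1−h1·(2M1+M2)/6=-68/29
seg 2: a=1, c=M2/2=-83/87, d=(M3−M2)/(6·3)=83/783, b=Δ2−h2·(2M2+M3)/6=65/29
t_q=25/4 → seg 2, τ=9/4; S=1+65/29·τ+-83/87·τ²+83/783·τ³=4493/1856

  seg 0: a=0 b=-140/29 c=0 d=24/29
  seg 1: a=-4 b=-68/29 c=72/29 d=-299/783
  seg 2: a=1 b=65/29 c=-83/87 d=83/783
S(25/4) = 4493/1856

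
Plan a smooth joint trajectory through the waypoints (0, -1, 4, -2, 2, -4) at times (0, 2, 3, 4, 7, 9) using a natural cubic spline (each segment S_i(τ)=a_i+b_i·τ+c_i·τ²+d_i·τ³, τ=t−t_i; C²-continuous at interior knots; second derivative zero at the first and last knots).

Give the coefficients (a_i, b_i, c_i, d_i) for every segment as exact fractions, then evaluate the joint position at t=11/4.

  seg 0: a=0 b=-33211/9438 c=0 d=7123/9438
  seg 1: a=-1 b=52265/9438 c=7123/1573 d=-47813/9438
  seg 2: a=4 b=-259/429 c=-33567/3146 d=49771/9438
  seg 3: a=-2 b=-57787/9438 c=8102/1573 d=-215/242
  seg 4: a=2 b=3745/4719 c=-8951/3146 d=8951/18876
S(11/4) = 717435/201344

Δ: Δ0=-1/2, Δ1=5, Δ2=-6, Δ3=4/3, Δ4=-3
row 1: diag=6, rhs=33; c'=1/6, d'=11/2
row 2: denom=4−1·1/6=23/6; d'=(-66−1·11/2)/(23/6)=-429/23
row 3: denom=8−1·6/23=178/23; d'=(44−1·-429/23)/(178/23)=1441/178
row 4: denom=10−3·69/178=1573/178; d'=(-26−3·1441/178)/(1573/178)=-8951/1573
back: M4=-8951/1573
back: M3=1441/178−69/178·-8951/1573=16204/1573
back: M2=-429/23−6/23·16204/1573=-33567/1573
back: M1=11/2−1/6·-33567/1573=14246/1573
M: M0=0, M1=14246/1573, M2=-33567/1573, M3=16204/1573, M4=-8951/1573, M5=0
seg 0: a=0, c=M0/2=0, d=(M1−M0)/(6·2)=7123/9438, b=Δ0−h0·(2M0+M1)/6=-33211/9438
seg 1: a=-1, c=M1/2=7123/1573, d=(M2−M1)/(6·1)=-47813/9438, b=Δ1−h1·(2M1+M2)/6=52265/9438
seg 2: a=4, c=M2/2=-33567/3146, d=(M3−M2)/(6·1)=49771/9438, b=Δ2−h2·(2M2+M3)/6=-259/429
seg 3: a=-2, c=M3/2=8102/1573, d=(M4−M3)/(6·3)=-215/242, b=Δ3−h3·(2M3+M4)/6=-57787/9438
seg 4: a=2, c=M4/2=-8951/3146, d=(M5−M4)/(6·2)=8951/18876, b=Δ4−h4·(2M4+M5)/6=3745/4719
t_q=11/4 → seg 1, τ=3/4; S=-1+52265/9438·τ+7123/1573·τ²+-47813/9438·τ³=717435/201344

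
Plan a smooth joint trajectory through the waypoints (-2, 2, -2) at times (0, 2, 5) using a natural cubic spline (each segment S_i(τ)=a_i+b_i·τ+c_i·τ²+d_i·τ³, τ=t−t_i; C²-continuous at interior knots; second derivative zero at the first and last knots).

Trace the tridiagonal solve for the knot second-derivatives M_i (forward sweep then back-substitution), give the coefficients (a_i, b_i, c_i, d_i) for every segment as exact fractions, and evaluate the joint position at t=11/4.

  seg 0: a=-2 b=8/3 c=0 d=-1/6
  seg 1: a=2 b=2/3 c=-1 d=1/9
S(11/4) = 127/64

Δ: Δ0=2, Δ1=-4/3
row 1: diag=10, rhs=-20; c'=3/10, d'=-2
back: M1=-2
M: M0=0, M1=-2, M2=0
seg 0: a=-2, c=M0/2=0, d=(M1−M0)/(6·2)=-1/6, b=Δ0−h0·(2M0+M1)/6=8/3
seg 1: a=2, c=M1/2=-1, d=(M2−M1)/(6·3)=1/9, b=Δ1−h1·(2M1+M2)/6=2/3
t_q=11/4 → seg 1, τ=3/4; S=2+2/3·τ+-1·τ²+1/9·τ³=127/64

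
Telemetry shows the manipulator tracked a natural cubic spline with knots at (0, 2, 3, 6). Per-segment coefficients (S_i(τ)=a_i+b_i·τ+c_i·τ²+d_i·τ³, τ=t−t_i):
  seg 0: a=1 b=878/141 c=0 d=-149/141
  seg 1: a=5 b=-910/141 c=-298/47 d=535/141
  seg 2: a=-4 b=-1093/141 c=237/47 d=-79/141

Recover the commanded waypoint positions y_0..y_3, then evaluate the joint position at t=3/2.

y_0 = S_0(0) = a_0 = 1
y_1 = S_1(0) = a_1 = 5
y_2 = S_2(0) = a_2 = -4
y_3 = S_2(3) = 3
t_q=3/2 is in segment 0 (τ=3/2); S_0(τ)=2547/376

y_0=1 y_1=5 y_2=-4 y_3=3
S(3/2) = 2547/376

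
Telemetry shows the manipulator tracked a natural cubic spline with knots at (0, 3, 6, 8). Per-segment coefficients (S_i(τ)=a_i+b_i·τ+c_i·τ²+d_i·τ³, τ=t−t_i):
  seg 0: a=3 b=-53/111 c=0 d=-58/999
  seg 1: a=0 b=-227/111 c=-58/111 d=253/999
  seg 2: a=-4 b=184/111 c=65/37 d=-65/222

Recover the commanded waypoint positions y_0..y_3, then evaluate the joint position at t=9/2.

y_0=3 y_1=0 y_2=-4 y_3=4
S(9/2) = -1003/296

y_0 = S_0(0) = a_0 = 3
y_1 = S_1(0) = a_1 = 0
y_2 = S_2(0) = a_2 = -4
y_3 = S_2(2) = 4
t_q=9/2 is in segment 1 (τ=3/2); S_1(τ)=-1003/296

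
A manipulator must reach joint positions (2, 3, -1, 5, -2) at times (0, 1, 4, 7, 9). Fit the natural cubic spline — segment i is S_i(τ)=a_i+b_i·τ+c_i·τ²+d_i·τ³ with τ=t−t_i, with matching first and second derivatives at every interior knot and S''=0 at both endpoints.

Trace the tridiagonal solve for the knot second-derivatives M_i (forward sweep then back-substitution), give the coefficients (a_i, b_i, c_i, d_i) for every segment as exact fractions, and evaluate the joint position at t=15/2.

  seg 0: a=2 b=127/84 c=0 d=-43/84
  seg 1: a=3 b=-1/42 c=-43/28 d=277/756
  seg 2: a=-1 b=55/84 c=37/21 d=-331/756
  seg 3: a=5 b=-25/42 c=-61/28 d=61/168
S(15/2) = 269/64

Δ: Δ0=1, Δ1=-4/3, Δ2=2, Δ3=-7/2
row 1: diag=8, rhs=-14; c'=3/8, d'=-7/4
row 2: denom=12−3·3/8=87/8; d'=(20−3·-7/4)/(87/8)=202/87
row 3: denom=10−3·8/29=266/29; d'=(-33−3·202/87)/(266/29)=-61/14
back: M3=-61/14
back: M2=202/87−8/29·-61/14=74/21
back: M1=-7/4−3/8·74/21=-43/14
M: M0=0, M1=-43/14, M2=74/21, M3=-61/14, M4=0
seg 0: a=2, c=M0/2=0, d=(M1−M0)/(6·1)=-43/84, b=Δ0−h0·(2M0+M1)/6=127/84
seg 1: a=3, c=M1/2=-43/28, d=(M2−M1)/(6·3)=277/756, b=Δ1−h1·(2M1+M2)/6=-1/42
seg 2: a=-1, c=M2/2=37/21, d=(M3−M2)/(6·3)=-331/756, b=Δ2−h2·(2M2+M3)/6=55/84
seg 3: a=5, c=M3/2=-61/28, d=(M4−M3)/(6·2)=61/168, b=Δ3−h3·(2M3+M4)/6=-25/42
t_q=15/2 → seg 3, τ=1/2; S=5+-25/42·τ+-61/28·τ²+61/168·τ³=269/64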